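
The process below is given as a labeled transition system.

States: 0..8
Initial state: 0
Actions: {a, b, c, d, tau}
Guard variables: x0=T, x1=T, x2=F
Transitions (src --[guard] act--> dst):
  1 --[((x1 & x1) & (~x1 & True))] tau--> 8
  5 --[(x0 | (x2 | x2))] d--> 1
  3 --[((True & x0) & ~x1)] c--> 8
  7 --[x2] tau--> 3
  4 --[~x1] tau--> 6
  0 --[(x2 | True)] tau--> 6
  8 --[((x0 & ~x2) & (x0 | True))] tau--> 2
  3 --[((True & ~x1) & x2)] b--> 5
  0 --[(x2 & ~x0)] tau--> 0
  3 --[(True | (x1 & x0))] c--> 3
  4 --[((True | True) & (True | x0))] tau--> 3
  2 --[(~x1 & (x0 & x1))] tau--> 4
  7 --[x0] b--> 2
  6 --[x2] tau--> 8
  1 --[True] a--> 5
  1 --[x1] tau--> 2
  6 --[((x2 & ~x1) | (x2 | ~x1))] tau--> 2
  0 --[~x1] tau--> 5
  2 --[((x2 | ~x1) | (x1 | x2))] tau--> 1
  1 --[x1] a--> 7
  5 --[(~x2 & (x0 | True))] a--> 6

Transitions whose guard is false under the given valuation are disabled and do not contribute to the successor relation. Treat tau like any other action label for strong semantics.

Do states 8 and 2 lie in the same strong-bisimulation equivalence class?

Answer: NOT BISIMILAR

Analysis:
Compute ~ classes (split until stable):
  P[0] = {{0,1,2,3,4,5,6,7,8}}
  P[1] = {{0,2,4,8},{1},{3},{5},{6},{7}}
  P[2] = {{0},{1},{2},{3},{4},{5},{6},{7},{8}}
stable after 3 split(s): 9 block(s)
[8]={8}  [2]={2}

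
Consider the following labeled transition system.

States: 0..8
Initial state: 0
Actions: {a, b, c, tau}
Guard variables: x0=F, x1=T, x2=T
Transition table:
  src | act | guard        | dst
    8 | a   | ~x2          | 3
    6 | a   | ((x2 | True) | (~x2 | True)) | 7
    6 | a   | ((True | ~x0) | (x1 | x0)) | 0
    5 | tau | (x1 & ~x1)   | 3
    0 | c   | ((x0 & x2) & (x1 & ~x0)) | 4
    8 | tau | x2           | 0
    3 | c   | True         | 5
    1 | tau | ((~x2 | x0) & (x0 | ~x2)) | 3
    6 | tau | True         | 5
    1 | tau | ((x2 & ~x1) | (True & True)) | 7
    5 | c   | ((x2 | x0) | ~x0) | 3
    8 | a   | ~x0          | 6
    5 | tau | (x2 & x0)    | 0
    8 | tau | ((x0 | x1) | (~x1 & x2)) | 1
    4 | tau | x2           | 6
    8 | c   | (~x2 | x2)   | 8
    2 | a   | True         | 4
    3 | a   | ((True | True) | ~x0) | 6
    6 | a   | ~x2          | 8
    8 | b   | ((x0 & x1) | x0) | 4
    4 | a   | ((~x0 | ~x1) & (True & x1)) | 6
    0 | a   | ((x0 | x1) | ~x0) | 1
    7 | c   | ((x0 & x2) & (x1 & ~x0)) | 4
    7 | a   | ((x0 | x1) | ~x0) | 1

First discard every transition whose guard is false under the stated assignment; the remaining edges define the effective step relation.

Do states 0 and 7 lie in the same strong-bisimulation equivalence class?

Answer: BISIMILAR

Working:
Refine partition for ~:
  round 0: {{0,1,2,3,4,5,6,7,8}}
  round 1: {{0,2,7},{1},{3},{4,6},{5},{8}}
  round 2: {{0,7},{1},{2},{3},{4},{5},{6},{8}}
Fixed point at round 3; 8 class(es).
0∈{0,7}, 7∈{0,7}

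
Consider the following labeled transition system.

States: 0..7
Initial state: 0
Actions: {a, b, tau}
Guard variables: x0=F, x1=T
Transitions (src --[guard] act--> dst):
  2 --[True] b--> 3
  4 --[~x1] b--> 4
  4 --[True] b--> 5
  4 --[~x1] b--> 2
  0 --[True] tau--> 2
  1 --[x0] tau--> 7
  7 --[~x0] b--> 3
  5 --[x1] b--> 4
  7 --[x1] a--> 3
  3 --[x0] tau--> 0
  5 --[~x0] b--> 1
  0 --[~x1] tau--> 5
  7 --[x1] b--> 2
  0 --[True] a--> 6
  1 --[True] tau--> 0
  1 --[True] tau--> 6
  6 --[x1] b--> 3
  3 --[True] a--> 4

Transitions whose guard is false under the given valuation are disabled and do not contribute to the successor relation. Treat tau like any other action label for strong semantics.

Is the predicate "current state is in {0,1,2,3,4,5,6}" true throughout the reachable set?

Safe = {0,1,2,3,4,5,6}
R = {0,1,2,3,4,5,6}
  0: safe
  1: safe
  2: safe
  3: safe
  4: safe
  5: safe
  6: safe

Answer: INVARIANT HOLDS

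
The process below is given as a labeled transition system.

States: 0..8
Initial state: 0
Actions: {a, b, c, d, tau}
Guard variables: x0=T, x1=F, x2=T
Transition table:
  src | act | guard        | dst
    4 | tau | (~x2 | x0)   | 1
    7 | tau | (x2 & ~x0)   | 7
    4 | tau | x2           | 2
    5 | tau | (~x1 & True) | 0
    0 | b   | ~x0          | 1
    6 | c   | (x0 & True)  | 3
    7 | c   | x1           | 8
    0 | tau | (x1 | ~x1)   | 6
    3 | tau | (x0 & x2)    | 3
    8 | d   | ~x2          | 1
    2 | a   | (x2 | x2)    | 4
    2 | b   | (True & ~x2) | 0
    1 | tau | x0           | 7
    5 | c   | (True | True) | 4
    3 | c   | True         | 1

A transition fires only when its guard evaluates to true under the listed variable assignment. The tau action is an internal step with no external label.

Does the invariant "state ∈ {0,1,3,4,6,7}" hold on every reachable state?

Answer: INVARIANT HOLDS

Working:
Inv-set: {0,1,3,4,6,7}
Reachable = {0,1,3,6,7}
  0: ok
  1: ok
  3: ok
  6: ok
  7: ok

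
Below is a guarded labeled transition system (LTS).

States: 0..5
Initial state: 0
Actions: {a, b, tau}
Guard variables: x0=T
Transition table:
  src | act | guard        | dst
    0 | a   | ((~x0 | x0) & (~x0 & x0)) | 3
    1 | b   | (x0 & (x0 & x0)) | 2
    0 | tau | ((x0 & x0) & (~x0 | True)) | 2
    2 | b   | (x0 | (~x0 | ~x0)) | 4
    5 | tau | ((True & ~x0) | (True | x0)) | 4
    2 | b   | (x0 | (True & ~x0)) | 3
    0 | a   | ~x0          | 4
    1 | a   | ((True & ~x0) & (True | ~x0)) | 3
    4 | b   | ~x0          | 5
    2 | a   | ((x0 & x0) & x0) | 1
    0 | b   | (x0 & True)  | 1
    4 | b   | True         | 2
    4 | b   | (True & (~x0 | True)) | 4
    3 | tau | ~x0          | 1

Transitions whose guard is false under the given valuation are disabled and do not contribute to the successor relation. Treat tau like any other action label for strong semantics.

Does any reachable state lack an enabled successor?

Answer: DEADLOCK at state 3

Working:
Reachable = {0,1,2,3,4}
  0: b→1  tau→2  [2 exit(s)]
  1: b→2  [1 exit(s)]
  2: a→1  b→3  b→4  [3 exit(s)]
  3: ∅  [deadlock]
  4: b→2  b→4  [2 exit(s)]
trace reaching 3: tau·b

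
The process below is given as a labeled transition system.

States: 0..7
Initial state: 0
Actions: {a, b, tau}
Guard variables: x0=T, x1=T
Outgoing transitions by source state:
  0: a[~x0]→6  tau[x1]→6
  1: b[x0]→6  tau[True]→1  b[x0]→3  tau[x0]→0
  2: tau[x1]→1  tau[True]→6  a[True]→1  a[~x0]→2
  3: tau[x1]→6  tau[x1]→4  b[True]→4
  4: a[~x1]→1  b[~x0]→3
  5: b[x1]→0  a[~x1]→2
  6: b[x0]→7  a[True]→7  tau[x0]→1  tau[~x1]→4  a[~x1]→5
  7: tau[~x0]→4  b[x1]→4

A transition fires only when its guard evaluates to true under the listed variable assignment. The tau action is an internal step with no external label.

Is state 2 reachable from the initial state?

Guard filter leaves 16 enabled edge(s).
depth 0: {0}
depth 1: {6}  total {0,6}
depth 2: {1,7}  total {0,1,6,7}
depth 3: {3,4}  total {0,1,3,4,6,7}
Reachable = {0,1,3,4,6,7}

Answer: UNREACHABLE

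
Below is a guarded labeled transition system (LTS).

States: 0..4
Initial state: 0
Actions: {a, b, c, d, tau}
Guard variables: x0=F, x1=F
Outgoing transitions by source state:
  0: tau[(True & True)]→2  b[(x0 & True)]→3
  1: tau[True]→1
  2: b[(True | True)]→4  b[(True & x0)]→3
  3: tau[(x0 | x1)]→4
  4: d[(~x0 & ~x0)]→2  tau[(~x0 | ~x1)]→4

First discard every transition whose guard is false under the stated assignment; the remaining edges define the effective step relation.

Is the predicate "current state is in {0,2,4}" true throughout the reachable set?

Answer: INVARIANT HOLDS

Working:
Allowed set {0,2,4}
Reachable = {0,2,4}
  0: safe
  2: safe
  4: safe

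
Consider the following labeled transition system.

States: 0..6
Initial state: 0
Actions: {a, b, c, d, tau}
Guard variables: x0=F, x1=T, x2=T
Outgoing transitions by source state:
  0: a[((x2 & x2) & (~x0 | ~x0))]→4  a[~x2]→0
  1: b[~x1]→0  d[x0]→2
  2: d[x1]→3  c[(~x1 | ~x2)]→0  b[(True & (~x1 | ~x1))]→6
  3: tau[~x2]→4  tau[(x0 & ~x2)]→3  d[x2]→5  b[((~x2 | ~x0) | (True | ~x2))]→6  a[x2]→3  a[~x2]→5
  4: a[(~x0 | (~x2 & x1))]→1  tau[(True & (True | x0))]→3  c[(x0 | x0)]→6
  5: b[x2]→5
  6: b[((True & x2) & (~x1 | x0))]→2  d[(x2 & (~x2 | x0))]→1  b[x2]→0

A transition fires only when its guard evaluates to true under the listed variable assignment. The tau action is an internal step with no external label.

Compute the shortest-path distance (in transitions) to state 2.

Breadth-first toward 2:
  L0 = {0}
  L1 = {4}
  L2 = {1,3}
  L3 = {5,6}
2 never appears.

Answer: UNREACHABLE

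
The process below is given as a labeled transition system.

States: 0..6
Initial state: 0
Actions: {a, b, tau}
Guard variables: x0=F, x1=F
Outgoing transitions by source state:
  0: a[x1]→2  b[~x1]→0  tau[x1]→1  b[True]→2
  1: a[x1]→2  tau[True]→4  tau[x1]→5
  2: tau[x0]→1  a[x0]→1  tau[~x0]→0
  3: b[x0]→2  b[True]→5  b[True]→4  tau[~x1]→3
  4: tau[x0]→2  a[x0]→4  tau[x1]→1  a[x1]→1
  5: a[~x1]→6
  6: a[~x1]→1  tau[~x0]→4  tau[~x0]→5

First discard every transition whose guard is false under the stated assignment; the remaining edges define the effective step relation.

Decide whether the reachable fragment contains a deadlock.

Reach set: {0,2}
  0: b→0  b→2  [deg 2]
  2: tau→0  [deg 1]

Answer: DEADLOCK-FREE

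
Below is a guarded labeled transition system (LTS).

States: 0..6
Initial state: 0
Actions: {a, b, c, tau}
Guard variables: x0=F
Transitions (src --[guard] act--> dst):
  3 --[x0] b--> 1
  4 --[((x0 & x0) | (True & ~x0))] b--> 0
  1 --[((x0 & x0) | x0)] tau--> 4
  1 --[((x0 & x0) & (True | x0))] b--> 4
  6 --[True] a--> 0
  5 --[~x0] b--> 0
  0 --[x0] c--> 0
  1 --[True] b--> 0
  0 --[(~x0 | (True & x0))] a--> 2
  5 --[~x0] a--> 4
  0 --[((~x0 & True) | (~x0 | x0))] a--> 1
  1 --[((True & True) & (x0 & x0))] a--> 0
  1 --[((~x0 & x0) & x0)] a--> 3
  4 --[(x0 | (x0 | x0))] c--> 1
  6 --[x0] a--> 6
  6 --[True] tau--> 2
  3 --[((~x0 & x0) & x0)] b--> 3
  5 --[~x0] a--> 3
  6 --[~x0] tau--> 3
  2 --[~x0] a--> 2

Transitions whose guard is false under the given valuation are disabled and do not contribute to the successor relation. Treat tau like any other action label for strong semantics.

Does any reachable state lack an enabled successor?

Reach set: {0,1,2}
  0: a→1  a→2  [deg 2]
  1: b→0  [deg 1]
  2: a→2  [deg 1]

Answer: DEADLOCK-FREE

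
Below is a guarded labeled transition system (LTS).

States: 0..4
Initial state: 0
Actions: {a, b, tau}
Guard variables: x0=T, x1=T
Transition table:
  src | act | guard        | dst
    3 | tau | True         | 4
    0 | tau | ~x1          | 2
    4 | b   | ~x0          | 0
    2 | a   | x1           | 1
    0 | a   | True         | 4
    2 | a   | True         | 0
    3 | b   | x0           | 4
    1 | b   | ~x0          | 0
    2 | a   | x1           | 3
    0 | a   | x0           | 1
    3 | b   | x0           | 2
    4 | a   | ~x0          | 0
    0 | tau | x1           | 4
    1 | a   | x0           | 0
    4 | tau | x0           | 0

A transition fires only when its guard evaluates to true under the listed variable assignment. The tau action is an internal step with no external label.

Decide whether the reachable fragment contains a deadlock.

Reach set: {0,1,4}
  0: a→1  a→4  tau→4  [3 out]
  1: a→0  [1 out]
  4: tau→0  [1 out]

Answer: DEADLOCK-FREE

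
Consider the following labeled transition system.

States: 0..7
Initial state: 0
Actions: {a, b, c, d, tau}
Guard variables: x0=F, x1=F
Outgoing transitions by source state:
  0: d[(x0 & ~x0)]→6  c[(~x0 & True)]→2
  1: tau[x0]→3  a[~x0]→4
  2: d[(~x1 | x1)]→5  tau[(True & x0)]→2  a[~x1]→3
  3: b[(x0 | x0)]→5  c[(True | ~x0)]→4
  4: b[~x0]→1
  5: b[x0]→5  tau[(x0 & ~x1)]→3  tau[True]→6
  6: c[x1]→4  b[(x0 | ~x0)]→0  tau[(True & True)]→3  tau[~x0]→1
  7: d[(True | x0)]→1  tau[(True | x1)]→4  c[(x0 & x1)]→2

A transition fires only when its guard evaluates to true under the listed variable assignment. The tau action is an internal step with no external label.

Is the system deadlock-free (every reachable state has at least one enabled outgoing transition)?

Answer: DEADLOCK-FREE

Analysis:
Reach set: {0,1,2,3,4,5,6}
  0: c→2  [1 exit(s)]
  1: a→4  [1 exit(s)]
  2: a→3  d→5  [2 exit(s)]
  3: c→4  [1 exit(s)]
  4: b→1  [1 exit(s)]
  5: tau→6  [1 exit(s)]
  6: b→0  tau→1  tau→3  [3 exit(s)]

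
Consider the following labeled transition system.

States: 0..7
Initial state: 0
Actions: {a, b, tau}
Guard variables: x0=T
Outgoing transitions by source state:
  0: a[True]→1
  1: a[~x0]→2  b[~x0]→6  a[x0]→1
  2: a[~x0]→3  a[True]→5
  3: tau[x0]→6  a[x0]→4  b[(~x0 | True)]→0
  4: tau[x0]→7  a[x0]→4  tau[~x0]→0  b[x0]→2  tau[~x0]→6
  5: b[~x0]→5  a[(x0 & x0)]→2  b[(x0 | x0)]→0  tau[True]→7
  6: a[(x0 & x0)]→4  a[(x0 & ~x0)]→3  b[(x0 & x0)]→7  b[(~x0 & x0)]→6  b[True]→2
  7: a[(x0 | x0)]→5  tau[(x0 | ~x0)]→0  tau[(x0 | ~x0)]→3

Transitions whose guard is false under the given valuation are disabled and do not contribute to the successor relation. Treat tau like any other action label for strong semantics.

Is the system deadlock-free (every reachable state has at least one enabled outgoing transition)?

Reach set: {0,1}
  0: a→1  [1 exit(s)]
  1: a→1  [1 exit(s)]

Answer: DEADLOCK-FREE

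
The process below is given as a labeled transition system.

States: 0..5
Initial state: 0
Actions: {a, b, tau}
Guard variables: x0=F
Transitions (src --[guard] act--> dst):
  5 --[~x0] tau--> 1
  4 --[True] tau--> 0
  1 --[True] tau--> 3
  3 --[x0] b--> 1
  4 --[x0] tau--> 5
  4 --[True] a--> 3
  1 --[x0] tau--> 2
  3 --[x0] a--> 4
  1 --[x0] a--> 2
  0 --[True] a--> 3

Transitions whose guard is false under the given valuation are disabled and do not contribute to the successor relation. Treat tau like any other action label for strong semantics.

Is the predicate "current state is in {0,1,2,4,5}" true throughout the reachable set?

Answer: INVARIANT VIOLATED at state 3

Trace:
Allowed set {0,1,2,4,5}
Reach set: {0,3}
  0: ✓
  3: outside
reach 3 via a — violates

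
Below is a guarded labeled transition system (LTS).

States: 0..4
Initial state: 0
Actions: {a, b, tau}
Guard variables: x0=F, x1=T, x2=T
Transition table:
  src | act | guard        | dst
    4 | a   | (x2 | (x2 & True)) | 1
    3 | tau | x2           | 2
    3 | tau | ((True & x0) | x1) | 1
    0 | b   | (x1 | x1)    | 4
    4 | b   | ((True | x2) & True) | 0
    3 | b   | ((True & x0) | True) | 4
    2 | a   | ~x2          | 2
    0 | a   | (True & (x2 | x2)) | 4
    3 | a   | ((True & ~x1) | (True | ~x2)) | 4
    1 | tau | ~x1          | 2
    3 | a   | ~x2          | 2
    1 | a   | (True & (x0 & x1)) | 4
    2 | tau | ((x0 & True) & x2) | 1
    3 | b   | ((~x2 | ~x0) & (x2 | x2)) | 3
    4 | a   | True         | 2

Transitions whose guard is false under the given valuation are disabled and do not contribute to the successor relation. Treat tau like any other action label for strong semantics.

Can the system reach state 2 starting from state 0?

Answer: REACHABLE

Analysis:
Guard filter leaves 10 enabled edge(s).
depth 0: {0}
depth 1: {4}  cumulative {0,4}
depth 2: {1,2}  cumulative {0,1,2,4}
Reach set: {0,1,2,4}
trace reaching 2: b·a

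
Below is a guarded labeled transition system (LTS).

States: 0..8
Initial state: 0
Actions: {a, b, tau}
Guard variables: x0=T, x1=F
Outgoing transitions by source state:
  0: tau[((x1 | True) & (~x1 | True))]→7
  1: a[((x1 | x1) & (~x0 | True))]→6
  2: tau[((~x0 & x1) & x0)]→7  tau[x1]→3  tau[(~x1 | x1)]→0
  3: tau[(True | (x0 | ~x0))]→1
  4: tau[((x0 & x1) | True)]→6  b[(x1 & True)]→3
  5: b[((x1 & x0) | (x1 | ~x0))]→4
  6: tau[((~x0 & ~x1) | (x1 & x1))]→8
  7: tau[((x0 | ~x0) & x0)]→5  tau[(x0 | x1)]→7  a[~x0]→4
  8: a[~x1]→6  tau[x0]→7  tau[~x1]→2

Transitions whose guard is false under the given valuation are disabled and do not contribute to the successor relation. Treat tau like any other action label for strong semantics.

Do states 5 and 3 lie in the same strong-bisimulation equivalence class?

Answer: NOT BISIMILAR

Analysis:
Compute ~ classes (split until stable):
  round 0: {{0,1,2,3,4,5,6,7,8}}
  round 1: {{0,2,3,4,7},{1,5,6},{8}}
  round 2: {{0,2},{1,5,6},{3,4},{7},{8}}
  round 3: {{0},{1,5,6},{2},{3,4},{7},{8}}
6 equivalence class(es) (converged in 4)
5∈{1,5,6}, 3∈{3,4}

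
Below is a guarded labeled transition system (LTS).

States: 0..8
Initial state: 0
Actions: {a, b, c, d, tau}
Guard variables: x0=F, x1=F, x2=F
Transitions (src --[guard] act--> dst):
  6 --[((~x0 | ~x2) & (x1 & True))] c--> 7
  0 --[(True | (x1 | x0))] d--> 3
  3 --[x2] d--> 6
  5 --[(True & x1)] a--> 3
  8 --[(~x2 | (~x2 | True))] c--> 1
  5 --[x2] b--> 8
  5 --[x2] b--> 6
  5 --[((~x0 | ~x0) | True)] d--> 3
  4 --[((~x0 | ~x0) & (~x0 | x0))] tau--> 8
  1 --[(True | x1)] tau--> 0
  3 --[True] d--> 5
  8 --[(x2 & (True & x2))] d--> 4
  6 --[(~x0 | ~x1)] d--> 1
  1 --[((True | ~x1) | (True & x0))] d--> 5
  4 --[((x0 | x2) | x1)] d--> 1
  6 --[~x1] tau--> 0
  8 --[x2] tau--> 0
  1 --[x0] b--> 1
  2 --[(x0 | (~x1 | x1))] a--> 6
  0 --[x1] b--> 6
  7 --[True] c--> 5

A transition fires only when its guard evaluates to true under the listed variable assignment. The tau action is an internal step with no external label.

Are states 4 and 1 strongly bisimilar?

Compute ~ classes (split until stable):
  round 0: {{0,1,2,3,4,5,6,7,8}}
  round 1: {{0,3,5},{1,6},{2},{4},{7,8}}
  round 2: {{0,3,5},{1},{2},{4},{6},{7},{8}}
7 equivalence class(es) (converged in 3)
class of 4: {4}; class of 1: {1}

Answer: NOT BISIMILAR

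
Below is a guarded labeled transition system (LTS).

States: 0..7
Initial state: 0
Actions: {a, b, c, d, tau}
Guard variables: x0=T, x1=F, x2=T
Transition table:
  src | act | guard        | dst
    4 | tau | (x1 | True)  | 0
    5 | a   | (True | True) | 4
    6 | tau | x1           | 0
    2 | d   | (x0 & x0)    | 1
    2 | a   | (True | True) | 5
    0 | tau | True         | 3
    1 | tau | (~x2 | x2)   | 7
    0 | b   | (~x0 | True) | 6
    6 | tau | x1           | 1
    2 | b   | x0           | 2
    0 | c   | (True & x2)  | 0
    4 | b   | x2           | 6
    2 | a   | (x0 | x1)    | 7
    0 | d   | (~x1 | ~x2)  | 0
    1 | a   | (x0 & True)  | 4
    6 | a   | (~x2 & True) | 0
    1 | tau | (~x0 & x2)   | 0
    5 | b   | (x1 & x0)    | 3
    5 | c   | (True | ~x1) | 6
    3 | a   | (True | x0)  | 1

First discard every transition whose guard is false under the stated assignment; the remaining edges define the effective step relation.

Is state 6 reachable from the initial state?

Answer: REACHABLE

Working:
15 transition(s) survive guard evaluation.
L0 = {0}
L1 = {3,6}  total {0,3,6}
L2 = {1}  total {0,1,3,6}
L3 = {4,7}  total {0,1,3,4,6,7}
Reach set: {0,1,3,4,6,7}
witness 6: b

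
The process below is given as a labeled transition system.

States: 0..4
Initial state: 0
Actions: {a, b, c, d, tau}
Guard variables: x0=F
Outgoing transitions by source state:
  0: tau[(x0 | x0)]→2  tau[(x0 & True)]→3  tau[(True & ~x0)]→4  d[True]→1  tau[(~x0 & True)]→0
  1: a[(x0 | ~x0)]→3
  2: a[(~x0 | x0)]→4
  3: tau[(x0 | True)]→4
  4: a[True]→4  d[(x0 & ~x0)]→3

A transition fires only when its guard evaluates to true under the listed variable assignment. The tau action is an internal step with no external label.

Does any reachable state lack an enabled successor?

Reach set: {0,1,3,4}
  0: d→1  tau→0  tau→4  [3 out]
  1: a→3  [1 out]
  3: tau→4  [1 out]
  4: a→4  [1 out]

Answer: DEADLOCK-FREE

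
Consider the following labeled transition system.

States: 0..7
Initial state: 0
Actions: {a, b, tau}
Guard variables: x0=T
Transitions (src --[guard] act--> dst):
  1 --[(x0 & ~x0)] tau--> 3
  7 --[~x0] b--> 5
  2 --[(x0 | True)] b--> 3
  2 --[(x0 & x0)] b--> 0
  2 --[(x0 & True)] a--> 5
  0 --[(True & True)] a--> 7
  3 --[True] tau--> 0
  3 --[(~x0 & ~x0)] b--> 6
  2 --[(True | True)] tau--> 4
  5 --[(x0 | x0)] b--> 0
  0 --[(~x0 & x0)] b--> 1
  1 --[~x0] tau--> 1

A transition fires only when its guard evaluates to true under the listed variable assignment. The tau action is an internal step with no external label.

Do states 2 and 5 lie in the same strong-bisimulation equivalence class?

Refine partition for ~:
  π0 = {{0,1,2,3,4,5,6,7}}
  π1 = {{0},{1,4,6,7},{2},{3},{5}}
Fixed point at round 2; 5 class(es).
class of 2: {2}; class of 5: {5}

Answer: NOT BISIMILAR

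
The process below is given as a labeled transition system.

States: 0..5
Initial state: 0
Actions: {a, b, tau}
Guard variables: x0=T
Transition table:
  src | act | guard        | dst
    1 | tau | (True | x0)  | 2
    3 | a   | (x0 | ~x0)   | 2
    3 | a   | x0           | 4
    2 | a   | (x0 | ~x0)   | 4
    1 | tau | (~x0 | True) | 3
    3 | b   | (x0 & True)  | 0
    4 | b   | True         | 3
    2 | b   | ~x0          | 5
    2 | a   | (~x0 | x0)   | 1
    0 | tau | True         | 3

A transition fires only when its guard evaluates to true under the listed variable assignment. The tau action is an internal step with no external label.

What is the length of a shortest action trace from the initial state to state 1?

Breadth-first toward 1:
  depth 0: {0}
  depth 1: {3}
  depth 2: {2,4}
  depth 3: {1}
depth(1)=3, e.g. tau·a·a

Answer: 3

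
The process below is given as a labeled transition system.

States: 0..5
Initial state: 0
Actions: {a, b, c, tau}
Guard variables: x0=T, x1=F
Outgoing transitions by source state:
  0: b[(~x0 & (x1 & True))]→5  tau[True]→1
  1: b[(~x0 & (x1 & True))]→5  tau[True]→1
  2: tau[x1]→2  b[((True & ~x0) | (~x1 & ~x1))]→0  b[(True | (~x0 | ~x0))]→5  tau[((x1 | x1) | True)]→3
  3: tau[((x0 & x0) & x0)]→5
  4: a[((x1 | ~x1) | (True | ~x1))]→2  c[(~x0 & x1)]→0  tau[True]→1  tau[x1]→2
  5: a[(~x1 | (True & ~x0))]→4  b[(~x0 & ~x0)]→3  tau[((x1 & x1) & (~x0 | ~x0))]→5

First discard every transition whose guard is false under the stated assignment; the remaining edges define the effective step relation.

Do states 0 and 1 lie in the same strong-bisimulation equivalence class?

Answer: BISIMILAR

Trace:
Compute ~ classes (split until stable):
  round 0: {{0,1,2,3,4,5}}
  round 1: {{0,1,3},{2},{4},{5}}
  round 2: {{0,1},{2},{3},{4},{5}}
5 equivalence class(es) (converged in 3)
class of 0: {0,1}; class of 1: {0,1}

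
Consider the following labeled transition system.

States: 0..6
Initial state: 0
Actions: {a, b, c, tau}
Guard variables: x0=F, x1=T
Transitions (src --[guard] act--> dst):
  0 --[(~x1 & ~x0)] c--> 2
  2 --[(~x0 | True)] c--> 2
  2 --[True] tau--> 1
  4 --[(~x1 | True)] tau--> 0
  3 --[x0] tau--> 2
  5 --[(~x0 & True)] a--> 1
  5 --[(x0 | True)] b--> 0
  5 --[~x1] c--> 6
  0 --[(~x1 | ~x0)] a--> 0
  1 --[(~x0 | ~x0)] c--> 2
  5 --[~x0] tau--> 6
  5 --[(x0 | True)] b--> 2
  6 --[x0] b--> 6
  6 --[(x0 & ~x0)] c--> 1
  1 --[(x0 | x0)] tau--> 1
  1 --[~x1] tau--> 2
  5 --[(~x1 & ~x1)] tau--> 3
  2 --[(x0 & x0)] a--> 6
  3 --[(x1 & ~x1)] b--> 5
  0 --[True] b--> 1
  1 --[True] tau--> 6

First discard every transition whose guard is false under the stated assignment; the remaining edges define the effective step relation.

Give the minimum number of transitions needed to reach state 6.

Answer: 2

Working:
Layered search for 6:
  depth 0: {0}
  depth 1: {1}
  depth 2: {2,6}
6 enters at depth 2; path b·tau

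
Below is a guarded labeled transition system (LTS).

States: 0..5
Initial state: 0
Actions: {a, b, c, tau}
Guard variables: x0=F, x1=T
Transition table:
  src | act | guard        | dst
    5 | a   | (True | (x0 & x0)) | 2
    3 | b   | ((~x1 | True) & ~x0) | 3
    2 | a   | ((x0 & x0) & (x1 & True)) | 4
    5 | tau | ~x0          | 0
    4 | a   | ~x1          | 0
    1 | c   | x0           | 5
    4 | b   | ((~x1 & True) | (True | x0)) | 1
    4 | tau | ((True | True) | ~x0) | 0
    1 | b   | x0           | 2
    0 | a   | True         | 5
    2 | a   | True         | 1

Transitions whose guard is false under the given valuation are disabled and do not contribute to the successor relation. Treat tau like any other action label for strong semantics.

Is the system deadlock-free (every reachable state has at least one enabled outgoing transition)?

R = {0,1,2,5}
  0: a→5  [deg 1]
  1: ∅  [no exit]
  2: a→1  [deg 1]
  5: a→2  tau→0  [deg 2]
Path to 1: a·a·a

Answer: DEADLOCK at state 1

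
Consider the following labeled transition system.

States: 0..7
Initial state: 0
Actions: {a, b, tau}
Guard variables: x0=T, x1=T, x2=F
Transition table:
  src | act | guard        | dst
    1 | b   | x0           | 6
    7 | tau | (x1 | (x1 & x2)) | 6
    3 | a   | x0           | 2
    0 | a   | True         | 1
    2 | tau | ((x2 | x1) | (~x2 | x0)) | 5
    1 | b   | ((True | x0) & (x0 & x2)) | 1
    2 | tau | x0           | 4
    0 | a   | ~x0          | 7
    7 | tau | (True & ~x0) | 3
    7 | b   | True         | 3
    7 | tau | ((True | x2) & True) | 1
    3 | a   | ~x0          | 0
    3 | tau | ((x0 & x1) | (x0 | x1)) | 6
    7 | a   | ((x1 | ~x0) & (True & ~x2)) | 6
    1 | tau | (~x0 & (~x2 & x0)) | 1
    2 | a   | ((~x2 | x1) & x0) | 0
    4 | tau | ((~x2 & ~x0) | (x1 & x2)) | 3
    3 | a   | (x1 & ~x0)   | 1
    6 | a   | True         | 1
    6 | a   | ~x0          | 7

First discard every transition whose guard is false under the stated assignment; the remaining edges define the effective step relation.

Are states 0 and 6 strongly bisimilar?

Answer: BISIMILAR

Analysis:
Refine partition for ~:
  round 0: {{0,1,2,3,4,5,6,7}}
  round 1: {{0,6},{1},{2,3},{4,5},{7}}
  round 2: {{0,6},{1},{2},{3},{4,5},{7}}
6 equivalence class(es) (converged in 3)
class of 0: {0,6}; class of 6: {0,6}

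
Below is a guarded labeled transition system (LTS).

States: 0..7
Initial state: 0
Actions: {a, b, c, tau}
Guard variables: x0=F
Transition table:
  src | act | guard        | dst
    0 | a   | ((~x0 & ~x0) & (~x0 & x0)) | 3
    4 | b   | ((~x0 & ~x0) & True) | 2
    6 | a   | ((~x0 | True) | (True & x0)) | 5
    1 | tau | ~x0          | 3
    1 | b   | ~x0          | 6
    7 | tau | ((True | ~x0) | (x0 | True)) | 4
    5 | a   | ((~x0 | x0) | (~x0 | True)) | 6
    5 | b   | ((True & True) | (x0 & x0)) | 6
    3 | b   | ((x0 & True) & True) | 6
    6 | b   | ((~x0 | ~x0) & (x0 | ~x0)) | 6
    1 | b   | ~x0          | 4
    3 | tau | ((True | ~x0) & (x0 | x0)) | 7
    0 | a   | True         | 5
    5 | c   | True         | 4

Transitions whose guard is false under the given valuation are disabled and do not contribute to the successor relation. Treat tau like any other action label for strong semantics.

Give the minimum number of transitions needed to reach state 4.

Answer: 2

Working:
BFS to 4:
  L0 = {0}
  L1 = {5}
  L2 = {4,6}
4 enters at depth 2; path a·c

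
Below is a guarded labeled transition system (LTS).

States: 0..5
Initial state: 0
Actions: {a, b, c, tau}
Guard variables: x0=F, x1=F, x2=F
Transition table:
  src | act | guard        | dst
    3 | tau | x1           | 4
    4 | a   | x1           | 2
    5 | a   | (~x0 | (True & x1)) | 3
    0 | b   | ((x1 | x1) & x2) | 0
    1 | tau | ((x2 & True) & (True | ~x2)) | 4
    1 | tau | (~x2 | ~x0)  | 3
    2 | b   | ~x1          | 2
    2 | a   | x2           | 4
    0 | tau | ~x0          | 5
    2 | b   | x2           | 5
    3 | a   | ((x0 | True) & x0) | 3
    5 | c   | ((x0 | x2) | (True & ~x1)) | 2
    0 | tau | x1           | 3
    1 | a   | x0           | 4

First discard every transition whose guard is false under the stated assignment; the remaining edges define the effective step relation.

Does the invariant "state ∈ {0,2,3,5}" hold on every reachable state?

Answer: INVARIANT HOLDS

Analysis:
Safe = {0,2,3,5}
Reachable = {0,2,3,5}
  0: ✓
  2: ✓
  3: ✓
  5: ✓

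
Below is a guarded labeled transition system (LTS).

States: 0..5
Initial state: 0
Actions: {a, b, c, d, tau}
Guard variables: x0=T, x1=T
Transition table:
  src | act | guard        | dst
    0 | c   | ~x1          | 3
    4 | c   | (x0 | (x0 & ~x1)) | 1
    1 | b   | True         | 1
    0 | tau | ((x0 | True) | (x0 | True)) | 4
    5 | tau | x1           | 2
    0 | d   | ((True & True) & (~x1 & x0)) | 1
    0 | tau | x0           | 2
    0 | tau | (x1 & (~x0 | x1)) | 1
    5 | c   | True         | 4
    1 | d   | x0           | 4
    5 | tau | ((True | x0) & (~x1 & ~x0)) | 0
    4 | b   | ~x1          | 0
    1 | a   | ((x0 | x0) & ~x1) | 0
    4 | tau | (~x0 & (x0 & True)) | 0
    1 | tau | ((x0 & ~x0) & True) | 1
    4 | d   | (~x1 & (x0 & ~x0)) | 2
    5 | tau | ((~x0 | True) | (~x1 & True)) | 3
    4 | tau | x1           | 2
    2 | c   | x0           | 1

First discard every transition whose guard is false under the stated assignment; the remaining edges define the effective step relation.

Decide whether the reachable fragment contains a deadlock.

Reach set: {0,1,2,4}
  0: tau→1  tau→2  tau→4  [3 exit(s)]
  1: b→1  d→4  [2 exit(s)]
  2: c→1  [1 exit(s)]
  4: c→1  tau→2  [2 exit(s)]

Answer: DEADLOCK-FREE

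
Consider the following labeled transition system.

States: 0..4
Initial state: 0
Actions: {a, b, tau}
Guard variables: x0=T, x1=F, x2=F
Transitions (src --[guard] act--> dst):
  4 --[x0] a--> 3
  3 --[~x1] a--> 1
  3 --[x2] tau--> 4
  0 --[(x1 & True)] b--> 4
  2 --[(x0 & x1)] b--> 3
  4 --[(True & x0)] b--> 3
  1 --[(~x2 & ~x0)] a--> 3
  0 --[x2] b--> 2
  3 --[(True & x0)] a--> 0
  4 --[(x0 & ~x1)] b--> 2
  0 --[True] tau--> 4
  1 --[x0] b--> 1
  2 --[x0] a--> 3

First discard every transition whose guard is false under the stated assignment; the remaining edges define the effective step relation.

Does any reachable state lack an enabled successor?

Answer: DEADLOCK-FREE

Analysis:
Reach set: {0,1,2,3,4}
  0: tau→4  [1 exit(s)]
  1: b→1  [1 exit(s)]
  2: a→3  [1 exit(s)]
  3: a→0  a→1  [2 exit(s)]
  4: a→3  b→2  b→3  [3 exit(s)]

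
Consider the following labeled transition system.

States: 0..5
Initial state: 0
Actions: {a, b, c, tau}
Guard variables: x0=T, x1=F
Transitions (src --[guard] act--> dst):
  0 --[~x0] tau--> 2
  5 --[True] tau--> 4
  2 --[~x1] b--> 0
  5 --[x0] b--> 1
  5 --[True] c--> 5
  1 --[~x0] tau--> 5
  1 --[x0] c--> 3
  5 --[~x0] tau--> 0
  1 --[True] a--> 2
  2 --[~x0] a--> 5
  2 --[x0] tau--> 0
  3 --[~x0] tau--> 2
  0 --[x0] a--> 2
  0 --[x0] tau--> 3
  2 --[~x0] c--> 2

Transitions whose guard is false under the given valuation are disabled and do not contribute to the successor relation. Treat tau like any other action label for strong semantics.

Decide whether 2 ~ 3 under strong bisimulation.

Answer: NOT BISIMILAR

Analysis:
Compute ~ classes (split until stable):
  round 0: {{0,1,2,3,4,5}}
  round 1: {{0},{1},{2},{3,4},{5}}
stable after 2 split(s): 5 block(s)
2∈{2}, 3∈{3,4}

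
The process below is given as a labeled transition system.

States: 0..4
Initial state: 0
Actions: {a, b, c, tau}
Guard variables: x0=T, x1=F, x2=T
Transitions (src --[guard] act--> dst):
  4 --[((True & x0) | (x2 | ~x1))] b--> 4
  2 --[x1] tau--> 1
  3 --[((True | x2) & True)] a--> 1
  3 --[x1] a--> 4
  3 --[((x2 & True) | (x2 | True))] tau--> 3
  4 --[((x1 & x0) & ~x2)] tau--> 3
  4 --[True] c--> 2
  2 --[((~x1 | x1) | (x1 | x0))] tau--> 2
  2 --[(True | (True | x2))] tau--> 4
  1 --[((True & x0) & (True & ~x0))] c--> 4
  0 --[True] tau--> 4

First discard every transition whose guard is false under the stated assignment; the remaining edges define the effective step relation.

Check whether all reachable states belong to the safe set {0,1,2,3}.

Safe = {0,1,2,3}
R = {0,2,4}
  0: ok
  2: ok
  4: ✗ unsafe
reach 4 via tau — violates

Answer: INVARIANT VIOLATED at state 4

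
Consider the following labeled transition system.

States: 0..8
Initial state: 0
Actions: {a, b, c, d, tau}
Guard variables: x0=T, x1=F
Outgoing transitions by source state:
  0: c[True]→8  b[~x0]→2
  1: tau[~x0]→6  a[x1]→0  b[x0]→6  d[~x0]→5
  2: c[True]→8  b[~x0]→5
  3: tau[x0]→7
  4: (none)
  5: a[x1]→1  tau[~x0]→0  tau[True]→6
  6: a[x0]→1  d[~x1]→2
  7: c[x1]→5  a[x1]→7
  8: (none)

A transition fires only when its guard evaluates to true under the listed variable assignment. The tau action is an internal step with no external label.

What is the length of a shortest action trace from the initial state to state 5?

Layered search for 5:
  depth 0: {0}
  depth 1: {8}
5 never appears.

Answer: UNREACHABLE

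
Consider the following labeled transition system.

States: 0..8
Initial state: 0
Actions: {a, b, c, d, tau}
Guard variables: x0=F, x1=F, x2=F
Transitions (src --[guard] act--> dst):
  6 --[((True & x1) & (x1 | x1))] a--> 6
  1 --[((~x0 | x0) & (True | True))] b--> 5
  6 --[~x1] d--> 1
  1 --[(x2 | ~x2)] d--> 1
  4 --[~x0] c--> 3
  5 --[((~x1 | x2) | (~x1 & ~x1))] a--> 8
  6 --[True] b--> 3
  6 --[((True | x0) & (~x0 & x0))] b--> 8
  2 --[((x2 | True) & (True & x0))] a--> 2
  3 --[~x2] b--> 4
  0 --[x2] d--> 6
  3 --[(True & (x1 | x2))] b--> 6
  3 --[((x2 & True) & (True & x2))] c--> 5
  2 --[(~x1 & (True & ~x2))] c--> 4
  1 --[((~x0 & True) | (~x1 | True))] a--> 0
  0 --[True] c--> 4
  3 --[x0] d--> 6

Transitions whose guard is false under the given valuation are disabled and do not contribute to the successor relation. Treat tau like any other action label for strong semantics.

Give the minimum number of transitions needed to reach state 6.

Layered search for 6:
  depth 0: {0}
  depth 1: {4}
  depth 2: {3}
6 never appears.

Answer: UNREACHABLE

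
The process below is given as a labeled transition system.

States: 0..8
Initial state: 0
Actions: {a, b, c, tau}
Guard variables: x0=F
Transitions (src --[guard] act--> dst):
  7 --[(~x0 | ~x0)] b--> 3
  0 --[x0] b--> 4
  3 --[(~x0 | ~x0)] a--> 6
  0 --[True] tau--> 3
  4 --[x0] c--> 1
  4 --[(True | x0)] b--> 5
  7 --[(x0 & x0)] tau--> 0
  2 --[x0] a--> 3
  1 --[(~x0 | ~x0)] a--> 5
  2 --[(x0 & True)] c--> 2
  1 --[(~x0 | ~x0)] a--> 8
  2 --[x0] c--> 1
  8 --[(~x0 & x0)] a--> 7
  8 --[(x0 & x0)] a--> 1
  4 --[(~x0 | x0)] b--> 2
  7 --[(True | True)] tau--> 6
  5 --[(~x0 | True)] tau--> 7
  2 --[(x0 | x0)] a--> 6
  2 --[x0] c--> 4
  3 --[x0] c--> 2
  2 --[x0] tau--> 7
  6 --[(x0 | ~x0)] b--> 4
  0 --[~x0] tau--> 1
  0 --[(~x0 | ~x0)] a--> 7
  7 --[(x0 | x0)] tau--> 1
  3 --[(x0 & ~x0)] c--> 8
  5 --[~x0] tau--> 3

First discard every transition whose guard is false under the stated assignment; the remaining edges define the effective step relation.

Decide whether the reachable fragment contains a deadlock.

Answer: DEADLOCK at state 2

Analysis:
R = {0,1,2,3,4,5,6,7,8}
  0: a→7  tau→1  tau→3  [3 exit(s)]
  1: a→5  a→8  [2 exit(s)]
  2: ∅  [STUCK]
  3: a→6  [1 exit(s)]
  4: b→2  b→5  [2 exit(s)]
  5: tau→3  tau→7  [2 exit(s)]
  6: b→4  [1 exit(s)]
  7: b→3  tau→6  [2 exit(s)]
  8: ∅  [STUCK]
Path to 2: tau·a·b·b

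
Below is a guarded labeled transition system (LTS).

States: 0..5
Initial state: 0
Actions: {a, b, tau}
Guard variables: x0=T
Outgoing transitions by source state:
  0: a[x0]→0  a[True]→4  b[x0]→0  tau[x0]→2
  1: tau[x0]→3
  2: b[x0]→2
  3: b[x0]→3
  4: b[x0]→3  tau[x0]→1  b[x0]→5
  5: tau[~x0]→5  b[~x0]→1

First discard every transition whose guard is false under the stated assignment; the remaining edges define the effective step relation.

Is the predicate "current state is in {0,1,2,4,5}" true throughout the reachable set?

Inv-set: {0,1,2,4,5}
R = {0,1,2,3,4,5}
  0: ok
  1: ok
  2: ok
  3: ✗ unsafe
  4: ok
  5: ok
counterexample path to 3: a·b

Answer: INVARIANT VIOLATED at state 3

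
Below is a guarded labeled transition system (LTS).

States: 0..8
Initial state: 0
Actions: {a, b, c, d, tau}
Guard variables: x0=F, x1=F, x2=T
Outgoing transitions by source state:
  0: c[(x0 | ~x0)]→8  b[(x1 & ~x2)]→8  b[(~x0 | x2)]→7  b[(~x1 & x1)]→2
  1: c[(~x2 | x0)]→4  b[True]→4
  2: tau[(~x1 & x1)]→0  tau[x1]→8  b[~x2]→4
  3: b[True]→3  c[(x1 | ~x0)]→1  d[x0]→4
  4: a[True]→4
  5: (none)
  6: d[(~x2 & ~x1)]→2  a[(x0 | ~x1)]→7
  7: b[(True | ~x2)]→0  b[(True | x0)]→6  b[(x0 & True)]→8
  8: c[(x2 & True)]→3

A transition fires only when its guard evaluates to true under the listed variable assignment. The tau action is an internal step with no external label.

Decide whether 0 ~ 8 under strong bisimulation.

Compute ~ classes (split until stable):
  P[0] = {{0,1,2,3,4,5,6,7,8}}
  P[1] = {{0,3},{1,7},{2,5},{4,6},{8}}
  P[2] = {{0},{1},{2,5},{3},{4},{6},{7},{8}}
stable after 3 split(s): 8 block(s)
class of 0: {0}; class of 8: {8}

Answer: NOT BISIMILAR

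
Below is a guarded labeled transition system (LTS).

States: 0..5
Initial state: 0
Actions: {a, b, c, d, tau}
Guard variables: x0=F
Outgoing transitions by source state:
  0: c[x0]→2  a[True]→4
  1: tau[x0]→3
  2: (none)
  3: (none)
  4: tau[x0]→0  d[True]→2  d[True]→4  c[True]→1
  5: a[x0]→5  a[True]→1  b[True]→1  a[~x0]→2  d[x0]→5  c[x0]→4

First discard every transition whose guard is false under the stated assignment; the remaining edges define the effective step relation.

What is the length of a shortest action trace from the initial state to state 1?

Answer: 2

Analysis:
Layered search for 1:
  Layer 0: {0}
  Layer 1: {4}
  Layer 2: {1,2}
depth(1)=2, e.g. a·c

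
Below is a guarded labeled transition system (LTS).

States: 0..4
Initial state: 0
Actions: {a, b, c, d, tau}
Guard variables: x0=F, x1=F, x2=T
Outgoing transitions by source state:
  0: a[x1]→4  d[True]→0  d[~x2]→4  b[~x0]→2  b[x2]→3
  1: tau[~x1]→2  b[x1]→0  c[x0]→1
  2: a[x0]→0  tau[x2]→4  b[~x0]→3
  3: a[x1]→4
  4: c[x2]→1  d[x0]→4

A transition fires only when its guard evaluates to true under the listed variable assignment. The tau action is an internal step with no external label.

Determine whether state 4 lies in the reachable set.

7 transition(s) survive guard evaluation.
depth 0: {0}
depth 1: {2,3}  now seen {0,2,3}
depth 2: {4}  now seen {0,2,3,4}
depth 3: {1}  now seen {0,1,2,3,4}
Reachable = {0,1,2,3,4}
trace reaching 4: b·tau

Answer: REACHABLE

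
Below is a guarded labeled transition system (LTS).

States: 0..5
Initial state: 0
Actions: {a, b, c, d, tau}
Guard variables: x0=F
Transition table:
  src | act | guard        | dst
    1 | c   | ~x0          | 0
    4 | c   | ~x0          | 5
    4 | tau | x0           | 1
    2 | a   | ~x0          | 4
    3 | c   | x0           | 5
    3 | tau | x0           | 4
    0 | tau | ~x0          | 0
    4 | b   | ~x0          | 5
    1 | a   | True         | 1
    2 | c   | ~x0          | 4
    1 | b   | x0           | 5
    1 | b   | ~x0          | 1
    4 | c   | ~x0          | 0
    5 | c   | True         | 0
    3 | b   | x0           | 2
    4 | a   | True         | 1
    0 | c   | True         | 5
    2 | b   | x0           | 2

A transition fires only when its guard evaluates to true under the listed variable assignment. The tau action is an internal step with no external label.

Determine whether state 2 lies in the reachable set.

12 transition(s) survive guard evaluation.
L0 = {0}
L1 = {5}  now seen {0,5}
Reach set: {0,5}

Answer: UNREACHABLE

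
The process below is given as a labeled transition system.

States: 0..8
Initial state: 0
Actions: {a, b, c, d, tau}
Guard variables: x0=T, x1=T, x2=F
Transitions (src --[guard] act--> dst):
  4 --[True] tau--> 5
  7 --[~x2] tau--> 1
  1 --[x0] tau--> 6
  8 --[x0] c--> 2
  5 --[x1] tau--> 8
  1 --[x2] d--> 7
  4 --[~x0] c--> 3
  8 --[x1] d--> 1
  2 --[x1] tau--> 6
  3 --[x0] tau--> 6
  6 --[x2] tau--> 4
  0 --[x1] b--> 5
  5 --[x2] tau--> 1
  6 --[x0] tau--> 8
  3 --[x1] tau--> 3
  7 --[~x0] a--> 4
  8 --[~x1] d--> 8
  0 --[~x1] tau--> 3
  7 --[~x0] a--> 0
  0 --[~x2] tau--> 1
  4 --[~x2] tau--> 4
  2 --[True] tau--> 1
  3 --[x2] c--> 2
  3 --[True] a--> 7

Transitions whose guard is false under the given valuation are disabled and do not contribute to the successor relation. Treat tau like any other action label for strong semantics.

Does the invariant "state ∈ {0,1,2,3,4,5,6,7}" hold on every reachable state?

Answer: INVARIANT VIOLATED at state 8

Trace:
Allowed set {0,1,2,3,4,5,6,7}
Reach set: {0,1,2,5,6,8}
  0: ok
  1: ok
  2: ok
  5: ok
  6: ok
  8: outside
witness against invariant: b·tau → 8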